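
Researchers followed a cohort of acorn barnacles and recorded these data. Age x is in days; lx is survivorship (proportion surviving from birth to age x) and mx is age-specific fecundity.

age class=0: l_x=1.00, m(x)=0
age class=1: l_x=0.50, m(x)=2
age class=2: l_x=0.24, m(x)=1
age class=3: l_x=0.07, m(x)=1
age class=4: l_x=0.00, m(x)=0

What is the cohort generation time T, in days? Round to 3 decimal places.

1.290

lx·mx: 0, 1, 0.24, 0.07, 0 → R0 = 1.31
x·lx·mx: 0, 1, 0.48, 0.21, 0 → Σ = 1.69
T = 1.69 / 1.31 = 1.290076… → 1.290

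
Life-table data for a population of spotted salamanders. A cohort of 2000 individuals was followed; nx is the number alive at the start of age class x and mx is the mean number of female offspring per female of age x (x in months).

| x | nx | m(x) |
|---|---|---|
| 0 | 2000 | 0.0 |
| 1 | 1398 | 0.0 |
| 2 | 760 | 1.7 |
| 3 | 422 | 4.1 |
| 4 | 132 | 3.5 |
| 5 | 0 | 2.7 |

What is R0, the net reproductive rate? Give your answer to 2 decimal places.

1.74

lx = nx/n0 = nx/2000: 1, 0.699, 0.38, 0.211, 0.066, 0
lx·mx by age: 0, 0, 0.646, 0.8651, 0.231, 0
R0 = Σ lx·mx = 1.7421 → 1.74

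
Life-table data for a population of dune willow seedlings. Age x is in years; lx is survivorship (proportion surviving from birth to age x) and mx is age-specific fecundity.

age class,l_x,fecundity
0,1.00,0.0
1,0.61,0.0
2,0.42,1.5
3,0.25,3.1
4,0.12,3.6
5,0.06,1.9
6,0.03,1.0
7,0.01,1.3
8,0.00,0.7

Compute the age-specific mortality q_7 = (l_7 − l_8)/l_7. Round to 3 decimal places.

q_7 = (l_7 − l_8) / l_7 = (0.01 − 0) / 0.01
     = 0.01 / 0.01 = 1 → 1.000

1.000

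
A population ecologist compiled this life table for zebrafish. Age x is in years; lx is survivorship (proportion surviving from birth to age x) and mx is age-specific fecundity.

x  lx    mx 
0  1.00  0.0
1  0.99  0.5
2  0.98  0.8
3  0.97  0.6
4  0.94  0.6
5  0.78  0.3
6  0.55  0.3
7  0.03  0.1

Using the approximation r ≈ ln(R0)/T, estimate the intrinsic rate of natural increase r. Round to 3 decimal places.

R0 = Σ lx·mx = 0 + 0.495 + 0.784 + 0.582 + 0.564 + 0.234 + 0.165 + 0.003 = 2.827
Σ x·lx·mx = 8.246; T = 8.246/2.827 = 2.91687…
r ≈ ln(R0)/T = ln(2.827)/2.91687… = 0.35628… → 0.356

0.356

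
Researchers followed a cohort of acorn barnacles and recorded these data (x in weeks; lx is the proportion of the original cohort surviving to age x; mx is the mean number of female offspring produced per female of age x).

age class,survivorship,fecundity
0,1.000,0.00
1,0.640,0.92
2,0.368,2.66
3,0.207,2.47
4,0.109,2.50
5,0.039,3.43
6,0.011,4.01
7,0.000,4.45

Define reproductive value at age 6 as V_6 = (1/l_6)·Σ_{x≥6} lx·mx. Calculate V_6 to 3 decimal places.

4.010

lx·mx for x ≥ 6: 0.04411, 0 → sum = 0.04411
V_6 = 0.04411 / l_6 = 0.04411 / 0.011 = 4.01 → 4.010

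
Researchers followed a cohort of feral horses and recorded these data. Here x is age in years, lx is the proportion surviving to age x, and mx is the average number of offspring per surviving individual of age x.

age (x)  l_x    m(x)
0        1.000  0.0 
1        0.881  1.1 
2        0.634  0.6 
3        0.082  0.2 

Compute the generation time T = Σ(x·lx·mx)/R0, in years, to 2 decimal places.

1.30

lx·mx: 0, 0.9691, 0.3804, 0.0164 → R0 = 1.3659
x·lx·mx: 0, 0.9691, 0.7608, 0.0492 → Σ = 1.7791
T = 1.7791 / 1.3659 = 1.302511… → 1.30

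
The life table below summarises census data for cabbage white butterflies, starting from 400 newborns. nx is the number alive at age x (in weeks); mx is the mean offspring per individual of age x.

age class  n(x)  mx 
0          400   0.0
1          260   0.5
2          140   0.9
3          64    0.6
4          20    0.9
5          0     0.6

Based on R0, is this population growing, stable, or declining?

declining

lx = nx/n0 = nx/400: 1, 0.65, 0.35, 0.16, 0.05, 0
R0 = Σ lx·mx = 0 + 0.325 + 0.315 + 0.096 + 0.045 + 0 = 0.781
R0 < 1, so the population is declining.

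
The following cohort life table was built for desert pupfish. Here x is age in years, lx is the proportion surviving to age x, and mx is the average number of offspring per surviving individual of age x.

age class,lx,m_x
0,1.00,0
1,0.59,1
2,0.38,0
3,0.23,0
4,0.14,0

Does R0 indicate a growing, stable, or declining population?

R0 = Σ lx·mx = 0 + 0.59 + 0 + 0 + 0 = 0.59
R0 < 1, so the population is declining.

declining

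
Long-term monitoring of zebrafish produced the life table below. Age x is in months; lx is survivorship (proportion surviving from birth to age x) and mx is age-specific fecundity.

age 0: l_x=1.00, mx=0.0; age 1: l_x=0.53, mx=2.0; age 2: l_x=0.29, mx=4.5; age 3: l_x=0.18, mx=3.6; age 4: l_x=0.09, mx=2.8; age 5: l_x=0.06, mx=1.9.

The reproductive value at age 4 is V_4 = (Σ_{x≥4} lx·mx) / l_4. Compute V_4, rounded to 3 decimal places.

4.067

lx·mx for x ≥ 4: 0.252, 0.114 → sum = 0.366
V_4 = 0.366 / l_4 = 0.366 / 0.09 = 4.066667… → 4.067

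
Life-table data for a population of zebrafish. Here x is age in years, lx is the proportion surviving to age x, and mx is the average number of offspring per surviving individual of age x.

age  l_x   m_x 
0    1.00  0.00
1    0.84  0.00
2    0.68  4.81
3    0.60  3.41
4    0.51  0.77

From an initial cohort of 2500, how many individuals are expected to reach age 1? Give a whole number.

2100

Expected survivors = N0 · l_1 = 2500 × 0.84 = 2100 → 2100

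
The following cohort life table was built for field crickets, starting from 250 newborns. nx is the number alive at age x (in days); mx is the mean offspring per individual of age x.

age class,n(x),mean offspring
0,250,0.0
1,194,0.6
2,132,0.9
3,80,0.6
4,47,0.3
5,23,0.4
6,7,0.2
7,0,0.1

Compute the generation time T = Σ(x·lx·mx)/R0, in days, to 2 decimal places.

1.98

lx = nx/n0 = nx/250: 1, 0.776, 0.528, 0.32, 0.188, 0.092, 0.028, 0
lx·mx: 0, 0.4656, 0.4752, 0.192, 0.0564, 0.0368, 0.0056, 0 → R0 = 1.2316
x·lx·mx: 0, 0.4656, 0.9504, 0.576, 0.2256, 0.184, 0.0336, 0 → Σ = 2.4352
T = 2.4352 / 1.2316 = 1.977265… → 1.98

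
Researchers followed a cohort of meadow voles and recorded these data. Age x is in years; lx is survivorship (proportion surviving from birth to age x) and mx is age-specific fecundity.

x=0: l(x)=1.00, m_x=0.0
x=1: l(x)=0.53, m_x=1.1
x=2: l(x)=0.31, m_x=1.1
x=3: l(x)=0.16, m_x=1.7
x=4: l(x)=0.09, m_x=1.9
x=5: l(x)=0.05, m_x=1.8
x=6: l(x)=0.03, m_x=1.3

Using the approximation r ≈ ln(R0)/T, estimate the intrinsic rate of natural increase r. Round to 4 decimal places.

0.1747

R0 = Σ lx·mx = 0 + 0.583 + 0.341 + 0.272 + 0.171 + 0.09 + 0.039 = 1.496
Σ x·lx·mx = 3.449; T = 3.449/1.496 = 2.30548…
r ≈ ln(R0)/T = ln(1.496)/2.30548… = 0.174712… → 0.1747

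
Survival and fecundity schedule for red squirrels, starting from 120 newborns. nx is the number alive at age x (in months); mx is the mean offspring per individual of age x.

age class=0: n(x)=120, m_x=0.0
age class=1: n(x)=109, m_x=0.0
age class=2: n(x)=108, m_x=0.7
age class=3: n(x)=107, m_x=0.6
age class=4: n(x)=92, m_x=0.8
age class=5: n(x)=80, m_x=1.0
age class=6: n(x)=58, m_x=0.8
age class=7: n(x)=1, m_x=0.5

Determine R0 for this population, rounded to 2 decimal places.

2.84

lx = nx/n0 = nx/120: 1, 0.90833…, 0.9, 0.89167…, 0.76667…, 0.66667…, 0.48333…, 0.00833…
lx·mx by age: 0, 0, 0.63, 0.535…, 0.613333…, 0.666667…, 0.386667…, 0.004167…
R0 = Σ lx·mx = 2.835833… → 2.84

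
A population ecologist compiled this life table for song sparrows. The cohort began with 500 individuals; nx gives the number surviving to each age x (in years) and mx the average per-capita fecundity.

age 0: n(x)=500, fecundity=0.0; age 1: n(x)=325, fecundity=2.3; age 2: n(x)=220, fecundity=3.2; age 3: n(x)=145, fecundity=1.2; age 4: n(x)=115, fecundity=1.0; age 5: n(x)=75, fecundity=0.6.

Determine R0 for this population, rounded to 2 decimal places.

3.57

lx = nx/n0 = nx/500: 1, 0.65, 0.44, 0.29, 0.23, 0.15
lx·mx by age: 0, 1.495, 1.408, 0.348, 0.23, 0.09
R0 = Σ lx·mx = 3.571 → 3.57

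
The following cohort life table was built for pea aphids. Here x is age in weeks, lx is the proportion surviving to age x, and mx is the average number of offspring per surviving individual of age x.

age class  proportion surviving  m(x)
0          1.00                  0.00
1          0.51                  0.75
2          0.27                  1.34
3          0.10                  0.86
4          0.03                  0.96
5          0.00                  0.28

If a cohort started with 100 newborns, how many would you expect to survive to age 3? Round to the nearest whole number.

10

Expected survivors = N0 · l_3 = 100 × 0.10 = 10 → 10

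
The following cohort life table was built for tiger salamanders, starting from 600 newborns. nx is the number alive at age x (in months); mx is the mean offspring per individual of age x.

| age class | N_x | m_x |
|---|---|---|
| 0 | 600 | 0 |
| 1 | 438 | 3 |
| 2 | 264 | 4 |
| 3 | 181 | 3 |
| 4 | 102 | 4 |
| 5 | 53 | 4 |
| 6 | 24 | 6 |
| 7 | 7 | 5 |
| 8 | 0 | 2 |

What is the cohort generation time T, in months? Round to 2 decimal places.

lx = nx/n0 = nx/600: 1, 0.73, 0.44, 0.30167…, 0.17, 0.08833…, 0.04, 0.01167…, 0
lx·mx: 0, 2.19, 1.76, 0.905…, 0.68, 0.353333…, 0.24, 0.058333…, 0 → R0 = 6.186667…
x·lx·mx: 0, 2.19, 3.52, 2.715…, 2.72, 1.766667…, 1.44, 0.408333…, 0 → Σ = 14.76…
T = 14.76… / 6.186667… = 2.385776… → 2.39

2.39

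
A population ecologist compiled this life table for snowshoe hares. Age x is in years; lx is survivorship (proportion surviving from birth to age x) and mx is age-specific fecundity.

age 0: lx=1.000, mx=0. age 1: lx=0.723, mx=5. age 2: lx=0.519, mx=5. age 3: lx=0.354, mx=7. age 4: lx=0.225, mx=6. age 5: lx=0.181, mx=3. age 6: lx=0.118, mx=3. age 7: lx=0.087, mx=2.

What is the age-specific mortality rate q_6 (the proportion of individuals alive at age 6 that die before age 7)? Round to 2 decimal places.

q_6 = (l_6 − l_7) / l_6 = (0.118 − 0.087) / 0.118
     = 0.031 / 0.118 = 0.262712… → 0.26

0.26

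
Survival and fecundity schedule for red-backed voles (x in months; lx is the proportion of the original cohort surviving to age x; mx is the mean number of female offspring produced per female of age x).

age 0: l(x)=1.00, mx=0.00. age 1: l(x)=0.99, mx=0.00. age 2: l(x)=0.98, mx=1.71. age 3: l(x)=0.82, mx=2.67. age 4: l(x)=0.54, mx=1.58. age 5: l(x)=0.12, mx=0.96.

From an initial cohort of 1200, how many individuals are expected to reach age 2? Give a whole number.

Expected survivors = N0 · l_2 = 1200 × 0.98 = 1176 → 1176

1176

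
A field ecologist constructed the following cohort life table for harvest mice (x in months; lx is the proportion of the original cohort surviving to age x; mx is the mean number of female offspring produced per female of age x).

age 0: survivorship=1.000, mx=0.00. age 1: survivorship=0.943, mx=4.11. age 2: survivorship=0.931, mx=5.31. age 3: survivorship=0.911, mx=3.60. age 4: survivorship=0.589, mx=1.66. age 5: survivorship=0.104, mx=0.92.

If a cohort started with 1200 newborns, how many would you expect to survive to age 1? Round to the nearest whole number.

1132

Expected survivors = N0 · l_1 = 1200 × 0.943 = 1131.6 → 1132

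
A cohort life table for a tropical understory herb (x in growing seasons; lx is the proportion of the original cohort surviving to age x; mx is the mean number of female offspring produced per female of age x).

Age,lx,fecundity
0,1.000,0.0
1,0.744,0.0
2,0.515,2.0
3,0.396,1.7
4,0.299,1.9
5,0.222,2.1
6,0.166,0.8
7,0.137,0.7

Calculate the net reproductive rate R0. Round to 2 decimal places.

2.97

lx·mx by age: 0, 0, 1.03, 0.6732, 0.5681, 0.4662, 0.1328, 0.0959
R0 = Σ lx·mx = 2.9662 → 2.97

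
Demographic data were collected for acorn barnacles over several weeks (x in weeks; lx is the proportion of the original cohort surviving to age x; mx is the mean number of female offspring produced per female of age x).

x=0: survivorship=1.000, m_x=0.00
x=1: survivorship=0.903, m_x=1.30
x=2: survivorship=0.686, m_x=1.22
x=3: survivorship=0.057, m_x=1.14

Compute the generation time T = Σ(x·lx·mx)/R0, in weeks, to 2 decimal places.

1.47

lx·mx: 0, 1.1739, 0.83692, 0.06498 → R0 = 2.0758
x·lx·mx: 0, 1.1739, 1.67384, 0.19494 → Σ = 3.04268
T = 3.04268 / 2.0758 = 1.465787… → 1.47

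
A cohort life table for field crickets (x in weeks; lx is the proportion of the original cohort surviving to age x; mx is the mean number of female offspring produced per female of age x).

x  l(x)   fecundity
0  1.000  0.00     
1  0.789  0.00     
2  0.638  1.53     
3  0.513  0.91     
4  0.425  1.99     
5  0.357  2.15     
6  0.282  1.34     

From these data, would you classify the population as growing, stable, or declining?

growing

R0 = Σ lx·mx = 0 + 0 + 0.97614 + 0.46683 + 0.84575 + 0.76755 + 0.37788 = 3.43415
R0 > 1, so the population is growing.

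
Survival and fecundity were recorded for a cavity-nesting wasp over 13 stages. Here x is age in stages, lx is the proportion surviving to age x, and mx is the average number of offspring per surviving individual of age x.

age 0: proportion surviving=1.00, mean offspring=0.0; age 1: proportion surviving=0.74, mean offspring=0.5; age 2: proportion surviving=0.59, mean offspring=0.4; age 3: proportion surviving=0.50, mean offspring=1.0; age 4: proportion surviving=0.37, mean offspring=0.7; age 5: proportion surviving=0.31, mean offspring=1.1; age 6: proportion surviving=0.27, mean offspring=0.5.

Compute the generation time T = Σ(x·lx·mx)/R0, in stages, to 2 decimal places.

3.20

lx·mx: 0, 0.37, 0.236, 0.5, 0.259, 0.341, 0.135 → R0 = 1.841
x·lx·mx: 0, 0.37, 0.472, 1.5, 1.036, 1.705, 0.81 → Σ = 5.893
T = 5.893 / 1.841 = 3.200978… → 3.20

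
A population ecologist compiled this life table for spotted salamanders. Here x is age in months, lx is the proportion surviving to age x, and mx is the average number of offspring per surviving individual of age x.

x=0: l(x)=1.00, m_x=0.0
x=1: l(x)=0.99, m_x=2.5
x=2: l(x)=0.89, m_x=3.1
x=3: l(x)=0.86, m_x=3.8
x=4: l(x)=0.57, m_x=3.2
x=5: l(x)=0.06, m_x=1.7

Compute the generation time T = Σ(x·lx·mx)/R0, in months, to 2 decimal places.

lx·mx: 0, 2.475, 2.759, 3.268, 1.824, 0.102 → R0 = 10.428
x·lx·mx: 0, 2.475, 5.518, 9.804, 7.296, 0.51 → Σ = 25.603
T = 25.603 / 10.428 = 2.455217… → 2.46

2.46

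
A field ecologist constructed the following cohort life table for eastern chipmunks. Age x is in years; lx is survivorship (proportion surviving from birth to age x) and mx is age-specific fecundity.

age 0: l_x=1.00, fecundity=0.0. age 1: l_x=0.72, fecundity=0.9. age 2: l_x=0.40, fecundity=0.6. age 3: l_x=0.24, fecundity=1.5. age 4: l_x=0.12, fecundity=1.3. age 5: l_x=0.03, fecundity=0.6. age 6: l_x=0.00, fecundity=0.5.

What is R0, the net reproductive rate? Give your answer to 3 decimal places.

1.422

lx·mx by age: 0, 0.648, 0.24, 0.36, 0.156, 0.018, 0
R0 = Σ lx·mx = 1.422 → 1.422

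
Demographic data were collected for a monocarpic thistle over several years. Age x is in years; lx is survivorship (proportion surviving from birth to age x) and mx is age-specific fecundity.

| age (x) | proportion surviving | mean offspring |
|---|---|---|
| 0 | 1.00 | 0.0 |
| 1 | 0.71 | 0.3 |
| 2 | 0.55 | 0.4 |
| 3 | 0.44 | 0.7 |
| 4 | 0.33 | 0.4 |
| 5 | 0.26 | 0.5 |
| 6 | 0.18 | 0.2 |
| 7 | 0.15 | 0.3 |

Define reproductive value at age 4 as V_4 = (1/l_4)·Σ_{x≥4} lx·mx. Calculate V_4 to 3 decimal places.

1.039

lx·mx for x ≥ 4: 0.132, 0.13, 0.036, 0.045 → sum = 0.343
V_4 = 0.343 / l_4 = 0.343 / 0.33 = 1.039394… → 1.039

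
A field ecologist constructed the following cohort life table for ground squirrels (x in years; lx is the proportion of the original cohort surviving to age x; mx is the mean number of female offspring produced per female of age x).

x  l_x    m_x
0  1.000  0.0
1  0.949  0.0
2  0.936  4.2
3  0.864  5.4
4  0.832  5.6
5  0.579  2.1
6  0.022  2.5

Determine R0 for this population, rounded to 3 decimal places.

14.527

lx·mx by age: 0, 0, 3.9312, 4.6656, 4.6592, 1.2159, 0.055
R0 = Σ lx·mx = 14.5269 → 14.527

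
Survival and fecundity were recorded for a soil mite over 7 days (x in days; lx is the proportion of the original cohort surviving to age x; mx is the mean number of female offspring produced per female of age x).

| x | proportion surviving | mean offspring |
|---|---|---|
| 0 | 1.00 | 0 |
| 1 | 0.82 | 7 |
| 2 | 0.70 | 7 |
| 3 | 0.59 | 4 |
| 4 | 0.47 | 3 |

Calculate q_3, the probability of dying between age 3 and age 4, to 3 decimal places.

q_3 = (l_3 − l_4) / l_3 = (0.59 − 0.47) / 0.59
     = 0.12 / 0.59 = 0.20339… → 0.203

0.203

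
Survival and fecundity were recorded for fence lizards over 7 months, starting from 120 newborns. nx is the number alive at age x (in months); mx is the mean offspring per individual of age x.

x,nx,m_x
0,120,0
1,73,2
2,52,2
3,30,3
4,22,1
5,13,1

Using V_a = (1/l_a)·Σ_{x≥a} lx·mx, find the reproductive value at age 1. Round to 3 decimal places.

5.137

lx = nx/n0 = nx/120: 1, 0.60833…, 0.43333…, 0.25, 0.18333…, 0.10833…
lx·mx for x ≥ 1: 1.216667…, 0.866667…, 0.75, 0.183333…, 0.108333… → sum = 3.125…
V_1 = 3.125… / l_1 = 3.125… / 0.608333… = 5.136986… → 5.137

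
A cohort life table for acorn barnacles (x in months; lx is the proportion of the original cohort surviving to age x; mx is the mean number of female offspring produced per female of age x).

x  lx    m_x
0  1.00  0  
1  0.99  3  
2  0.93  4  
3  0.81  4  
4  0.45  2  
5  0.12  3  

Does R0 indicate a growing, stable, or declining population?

R0 = Σ lx·mx = 0 + 2.97 + 3.72 + 3.24 + 0.9 + 0.36 = 11.19
R0 > 1, so the population is growing.

growing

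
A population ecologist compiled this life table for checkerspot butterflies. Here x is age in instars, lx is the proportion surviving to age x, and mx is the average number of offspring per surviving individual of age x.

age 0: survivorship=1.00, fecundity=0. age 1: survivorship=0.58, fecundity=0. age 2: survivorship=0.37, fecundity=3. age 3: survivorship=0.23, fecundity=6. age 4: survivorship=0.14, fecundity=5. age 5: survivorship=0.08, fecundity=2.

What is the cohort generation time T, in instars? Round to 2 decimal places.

2.97

lx·mx: 0, 0, 1.11, 1.38, 0.7, 0.16 → R0 = 3.35
x·lx·mx: 0, 0, 2.22, 4.14, 2.8, 0.8 → Σ = 9.96
T = 9.96 / 3.35 = 2.973134… → 2.97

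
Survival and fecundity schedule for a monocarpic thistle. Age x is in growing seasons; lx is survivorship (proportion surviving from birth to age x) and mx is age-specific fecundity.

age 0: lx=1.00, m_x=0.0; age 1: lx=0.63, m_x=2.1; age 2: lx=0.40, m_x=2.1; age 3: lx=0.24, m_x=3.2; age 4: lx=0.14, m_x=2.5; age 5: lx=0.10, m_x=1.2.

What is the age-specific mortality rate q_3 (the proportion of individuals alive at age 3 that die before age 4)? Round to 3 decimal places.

0.417

q_3 = (l_3 − l_4) / l_3 = (0.24 − 0.14) / 0.24
     = 0.1 / 0.24 = 0.416667… → 0.417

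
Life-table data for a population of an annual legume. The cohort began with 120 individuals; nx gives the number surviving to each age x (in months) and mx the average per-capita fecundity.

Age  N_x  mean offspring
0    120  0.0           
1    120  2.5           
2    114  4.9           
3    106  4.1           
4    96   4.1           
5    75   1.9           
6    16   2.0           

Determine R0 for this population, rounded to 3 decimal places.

lx = nx/n0 = nx/120: 1, 1, 0.95, 0.88333…, 0.8, 0.625, 0.13333…
lx·mx by age: 0, 2.5, 4.655, 3.621667…, 3.28, 1.1875, 0.266667…
R0 = Σ lx·mx = 15.510833… → 15.511

15.511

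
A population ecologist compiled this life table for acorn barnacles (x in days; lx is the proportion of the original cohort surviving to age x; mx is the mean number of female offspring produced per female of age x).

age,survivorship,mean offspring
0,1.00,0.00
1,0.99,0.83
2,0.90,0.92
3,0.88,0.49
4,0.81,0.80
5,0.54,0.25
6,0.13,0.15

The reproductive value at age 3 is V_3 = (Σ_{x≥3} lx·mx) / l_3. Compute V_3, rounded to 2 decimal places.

1.40

lx·mx for x ≥ 3: 0.4312, 0.648, 0.135, 0.0195 → sum = 1.2337
V_3 = 1.2337 / l_3 = 1.2337 / 0.88 = 1.401932… → 1.40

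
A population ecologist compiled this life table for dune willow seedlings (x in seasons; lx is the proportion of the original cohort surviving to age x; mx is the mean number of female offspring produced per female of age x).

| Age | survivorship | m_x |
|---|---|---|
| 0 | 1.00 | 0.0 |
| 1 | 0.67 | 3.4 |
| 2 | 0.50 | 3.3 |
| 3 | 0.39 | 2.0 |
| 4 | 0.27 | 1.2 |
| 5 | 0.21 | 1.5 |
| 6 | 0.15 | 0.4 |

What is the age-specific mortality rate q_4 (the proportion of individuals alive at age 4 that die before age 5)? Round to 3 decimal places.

q_4 = (l_4 − l_5) / l_4 = (0.27 − 0.21) / 0.27
     = 0.06 / 0.27 = 0.222222… → 0.222

0.222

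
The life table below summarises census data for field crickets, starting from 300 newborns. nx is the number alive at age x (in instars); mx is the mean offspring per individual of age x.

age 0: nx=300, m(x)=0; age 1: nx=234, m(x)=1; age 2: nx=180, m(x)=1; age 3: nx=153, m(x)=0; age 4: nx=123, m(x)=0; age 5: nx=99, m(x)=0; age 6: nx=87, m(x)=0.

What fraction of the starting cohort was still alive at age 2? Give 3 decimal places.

l_2 = n_2/n_0 = 180/300 = 0.6 → 0.600

0.600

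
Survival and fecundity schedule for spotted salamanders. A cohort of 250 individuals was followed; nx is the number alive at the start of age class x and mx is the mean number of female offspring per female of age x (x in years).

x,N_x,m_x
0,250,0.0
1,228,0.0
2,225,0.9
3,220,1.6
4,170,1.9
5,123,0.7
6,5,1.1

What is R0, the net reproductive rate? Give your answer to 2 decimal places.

3.88

lx = nx/n0 = nx/250: 1, 0.912, 0.9, 0.88, 0.68, 0.492, 0.02
lx·mx by age: 0, 0, 0.81, 1.408, 1.292, 0.3444, 0.022
R0 = Σ lx·mx = 3.8764 → 3.88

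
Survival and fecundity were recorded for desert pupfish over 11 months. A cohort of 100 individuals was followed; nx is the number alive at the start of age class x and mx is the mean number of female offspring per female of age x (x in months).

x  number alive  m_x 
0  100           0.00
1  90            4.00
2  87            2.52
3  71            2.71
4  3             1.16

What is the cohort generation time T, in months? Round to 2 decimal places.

lx = nx/n0 = nx/100: 1, 0.9, 0.87, 0.71, 0.03
lx·mx: 0, 3.6, 2.1924, 1.9241, 0.0348 → R0 = 7.7513
x·lx·mx: 0, 3.6, 4.3848, 5.7723, 0.1392 → Σ = 13.8963
T = 13.8963 / 7.7513 = 1.79277… → 1.79

1.79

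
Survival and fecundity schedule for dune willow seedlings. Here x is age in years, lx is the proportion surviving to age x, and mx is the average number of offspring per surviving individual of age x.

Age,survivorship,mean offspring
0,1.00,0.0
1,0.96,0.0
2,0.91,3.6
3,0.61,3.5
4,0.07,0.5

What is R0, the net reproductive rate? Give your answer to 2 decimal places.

5.45

lx·mx by age: 0, 0, 3.276, 2.135, 0.035
R0 = Σ lx·mx = 5.446 → 5.45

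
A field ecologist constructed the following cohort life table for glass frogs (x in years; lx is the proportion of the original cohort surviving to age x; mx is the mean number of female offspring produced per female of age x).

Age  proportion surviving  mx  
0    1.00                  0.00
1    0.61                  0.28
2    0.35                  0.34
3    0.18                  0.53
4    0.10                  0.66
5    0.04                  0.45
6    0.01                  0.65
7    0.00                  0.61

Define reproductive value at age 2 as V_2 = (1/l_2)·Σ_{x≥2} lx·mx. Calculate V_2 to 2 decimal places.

lx·mx for x ≥ 2: 0.119, 0.0954, 0.066, 0.018, 0.0065, 0 → sum = 0.3049
V_2 = 0.3049 / l_2 = 0.3049 / 0.35 = 0.871143… → 0.87

0.87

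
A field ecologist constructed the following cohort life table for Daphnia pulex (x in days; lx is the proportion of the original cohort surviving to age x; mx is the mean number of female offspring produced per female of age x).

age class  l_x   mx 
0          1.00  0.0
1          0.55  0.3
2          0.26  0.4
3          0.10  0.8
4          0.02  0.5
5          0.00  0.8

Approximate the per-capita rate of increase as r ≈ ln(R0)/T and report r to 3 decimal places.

-0.563

R0 = Σ lx·mx = 0 + 0.165 + 0.104 + 0.08 + 0.01 + 0 = 0.359
Σ x·lx·mx = 0.653; T = 0.653/0.359 = 1.81894…
r ≈ ln(R0)/T = ln(0.359)/1.81894… = -0.5632… → -0.563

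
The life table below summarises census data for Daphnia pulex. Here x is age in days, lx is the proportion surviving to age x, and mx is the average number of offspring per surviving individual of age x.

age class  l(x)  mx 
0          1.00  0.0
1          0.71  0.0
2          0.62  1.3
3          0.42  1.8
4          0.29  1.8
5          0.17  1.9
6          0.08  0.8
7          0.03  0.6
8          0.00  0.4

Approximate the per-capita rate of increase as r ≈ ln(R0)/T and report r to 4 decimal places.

R0 = Σ lx·mx = 0 + 0 + 0.806 + 0.756 + 0.522 + 0.323 + 0.064 + 0.018 + 0 = 2.489
Σ x·lx·mx = 8.093; T = 8.093/2.489 = 3.25151…
r ≈ ln(R0)/T = ln(2.489)/3.25151… = 0.280449… → 0.2804

0.2804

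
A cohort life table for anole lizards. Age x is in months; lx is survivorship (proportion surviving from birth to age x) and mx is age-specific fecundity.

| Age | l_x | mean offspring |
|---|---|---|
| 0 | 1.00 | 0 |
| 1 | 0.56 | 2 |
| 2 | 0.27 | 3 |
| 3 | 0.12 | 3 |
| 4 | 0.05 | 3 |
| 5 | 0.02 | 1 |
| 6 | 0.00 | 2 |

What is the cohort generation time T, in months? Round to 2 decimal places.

1.84

lx·mx: 0, 1.12, 0.81, 0.36, 0.15, 0.02, 0 → R0 = 2.46
x·lx·mx: 0, 1.12, 1.62, 1.08, 0.6, 0.1, 0 → Σ = 4.52
T = 4.52 / 2.46 = 1.837398… → 1.84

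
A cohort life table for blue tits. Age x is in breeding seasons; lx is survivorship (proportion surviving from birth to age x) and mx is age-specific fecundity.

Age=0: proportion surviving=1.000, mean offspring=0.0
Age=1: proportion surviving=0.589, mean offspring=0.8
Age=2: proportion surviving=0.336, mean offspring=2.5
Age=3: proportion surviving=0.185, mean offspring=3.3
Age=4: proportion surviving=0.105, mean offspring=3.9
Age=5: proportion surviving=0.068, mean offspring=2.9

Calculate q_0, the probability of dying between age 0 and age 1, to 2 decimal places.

0.41

q_0 = (l_0 − l_1) / l_0 = (1 − 0.589) / 1
     = 0.411 / 1 = 0.411 → 0.41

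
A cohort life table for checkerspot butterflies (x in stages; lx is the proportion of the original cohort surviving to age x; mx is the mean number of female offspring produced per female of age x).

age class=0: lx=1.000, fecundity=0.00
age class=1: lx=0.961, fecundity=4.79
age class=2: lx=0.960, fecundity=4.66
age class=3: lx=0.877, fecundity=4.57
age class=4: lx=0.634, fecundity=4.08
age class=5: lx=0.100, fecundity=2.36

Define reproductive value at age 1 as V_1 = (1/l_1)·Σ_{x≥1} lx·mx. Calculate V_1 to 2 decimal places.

lx·mx for x ≥ 1: 4.60319, 4.4736, 4.00789, 2.58672, 0.236 → sum = 15.9074
V_1 = 15.9074 / l_1 = 15.9074 / 0.961 = 16.552966… → 16.55

16.55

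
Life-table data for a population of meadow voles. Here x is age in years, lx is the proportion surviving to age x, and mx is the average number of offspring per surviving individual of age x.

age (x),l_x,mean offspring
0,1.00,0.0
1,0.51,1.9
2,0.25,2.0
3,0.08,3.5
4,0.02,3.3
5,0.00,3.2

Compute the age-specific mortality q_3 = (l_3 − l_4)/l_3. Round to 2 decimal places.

q_3 = (l_3 − l_4) / l_3 = (0.08 − 0.02) / 0.08
     = 0.06 / 0.08 = 0.75 → 0.75

0.75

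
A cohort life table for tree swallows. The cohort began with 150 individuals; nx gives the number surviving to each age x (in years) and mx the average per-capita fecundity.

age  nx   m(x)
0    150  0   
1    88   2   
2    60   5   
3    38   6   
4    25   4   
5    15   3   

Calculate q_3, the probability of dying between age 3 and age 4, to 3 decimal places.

0.342

lx = nx/n0 = nx/150: 1, 0.58667…, 0.4, 0.25333…, 0.16667…, 0.1
q_3 = (l_3 − l_4) / l_3 = (0.253333… − 0.166667…) / 0.253333…
     = 0.086667… / 0.253333… = 0.342105… → 0.342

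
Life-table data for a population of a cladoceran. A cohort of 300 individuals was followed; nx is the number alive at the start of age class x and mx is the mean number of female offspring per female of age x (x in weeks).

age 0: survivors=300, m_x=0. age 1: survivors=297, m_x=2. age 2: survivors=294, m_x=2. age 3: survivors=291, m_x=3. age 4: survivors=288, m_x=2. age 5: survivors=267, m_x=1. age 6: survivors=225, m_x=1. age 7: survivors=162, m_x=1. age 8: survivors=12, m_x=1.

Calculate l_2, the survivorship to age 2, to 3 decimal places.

l_2 = n_2/n_0 = 294/300 = 0.98 → 0.980

0.980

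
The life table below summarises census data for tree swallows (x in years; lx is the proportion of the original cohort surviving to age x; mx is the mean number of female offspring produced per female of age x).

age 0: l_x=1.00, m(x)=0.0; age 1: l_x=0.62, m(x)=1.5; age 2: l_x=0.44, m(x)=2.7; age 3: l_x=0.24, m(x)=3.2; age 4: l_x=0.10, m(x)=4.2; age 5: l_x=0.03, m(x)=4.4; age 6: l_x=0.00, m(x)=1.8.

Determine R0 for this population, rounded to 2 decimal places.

3.44

lx·mx by age: 0, 0.93, 1.188, 0.768, 0.42, 0.132, 0
R0 = Σ lx·mx = 3.438 → 3.44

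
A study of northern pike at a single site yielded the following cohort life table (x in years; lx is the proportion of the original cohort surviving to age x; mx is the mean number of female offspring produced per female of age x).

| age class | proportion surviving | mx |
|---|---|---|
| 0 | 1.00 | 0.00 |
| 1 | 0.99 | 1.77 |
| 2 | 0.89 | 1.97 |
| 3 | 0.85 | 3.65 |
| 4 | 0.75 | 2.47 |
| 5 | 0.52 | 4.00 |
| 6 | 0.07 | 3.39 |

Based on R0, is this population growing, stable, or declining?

growing

R0 = Σ lx·mx = 0 + 1.7523 + 1.7533 + 3.1025 + 1.8525 + 2.08 + 0.2373 = 10.7779
R0 > 1, so the population is growing.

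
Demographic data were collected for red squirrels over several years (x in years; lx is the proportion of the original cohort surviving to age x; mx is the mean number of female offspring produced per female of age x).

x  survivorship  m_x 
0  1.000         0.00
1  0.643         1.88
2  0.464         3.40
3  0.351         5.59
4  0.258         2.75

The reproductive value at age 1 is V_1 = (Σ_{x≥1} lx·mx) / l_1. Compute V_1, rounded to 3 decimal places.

8.488

lx·mx for x ≥ 1: 1.20884, 1.5776, 1.96209, 0.7095 → sum = 5.45803
V_1 = 5.45803 / l_1 = 5.45803 / 0.643 = 8.488383… → 8.488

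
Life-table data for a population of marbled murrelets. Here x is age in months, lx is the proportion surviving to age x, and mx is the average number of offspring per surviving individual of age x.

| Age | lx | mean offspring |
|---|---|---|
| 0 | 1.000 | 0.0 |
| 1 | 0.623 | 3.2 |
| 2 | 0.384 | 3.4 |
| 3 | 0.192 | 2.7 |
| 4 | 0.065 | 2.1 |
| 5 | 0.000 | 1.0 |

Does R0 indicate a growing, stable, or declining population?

growing

R0 = Σ lx·mx = 0 + 1.9936 + 1.3056 + 0.5184 + 0.1365 + 0 = 3.9541
R0 > 1, so the population is growing.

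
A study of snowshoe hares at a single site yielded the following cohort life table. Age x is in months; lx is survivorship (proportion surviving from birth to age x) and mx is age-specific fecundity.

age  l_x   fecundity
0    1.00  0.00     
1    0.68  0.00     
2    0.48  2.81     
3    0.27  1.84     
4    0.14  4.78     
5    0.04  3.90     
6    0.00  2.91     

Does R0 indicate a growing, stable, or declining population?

R0 = Σ lx·mx = 0 + 0 + 1.3488 + 0.4968 + 0.6692 + 0.156 + 0 = 2.6708
R0 > 1, so the population is growing.

growing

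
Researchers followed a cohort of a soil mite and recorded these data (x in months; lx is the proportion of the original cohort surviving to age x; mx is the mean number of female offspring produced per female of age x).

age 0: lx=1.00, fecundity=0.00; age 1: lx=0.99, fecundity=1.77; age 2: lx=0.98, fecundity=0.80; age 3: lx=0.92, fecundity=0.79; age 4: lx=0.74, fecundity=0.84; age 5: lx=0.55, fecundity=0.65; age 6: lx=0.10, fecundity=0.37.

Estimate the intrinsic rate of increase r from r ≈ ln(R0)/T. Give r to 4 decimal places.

0.6223

R0 = Σ lx·mx = 0 + 1.7523 + 0.784 + 0.7268 + 0.6216 + 0.3575 + 0.037 = 4.2792
Σ x·lx·mx = 9.9966; T = 9.9966/4.2792 = 2.33609…
r ≈ ln(R0)/T = ln(4.2792)/2.33609… = 0.622307… → 0.6223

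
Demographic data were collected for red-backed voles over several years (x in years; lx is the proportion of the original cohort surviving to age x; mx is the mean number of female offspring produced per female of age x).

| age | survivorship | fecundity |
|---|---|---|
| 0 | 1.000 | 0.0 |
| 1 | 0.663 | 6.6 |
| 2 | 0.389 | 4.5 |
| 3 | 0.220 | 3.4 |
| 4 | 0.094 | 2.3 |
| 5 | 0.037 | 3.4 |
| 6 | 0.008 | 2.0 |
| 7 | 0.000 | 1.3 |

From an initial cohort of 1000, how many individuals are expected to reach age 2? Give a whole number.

Expected survivors = N0 · l_2 = 1000 × 0.389 = 389 → 389

389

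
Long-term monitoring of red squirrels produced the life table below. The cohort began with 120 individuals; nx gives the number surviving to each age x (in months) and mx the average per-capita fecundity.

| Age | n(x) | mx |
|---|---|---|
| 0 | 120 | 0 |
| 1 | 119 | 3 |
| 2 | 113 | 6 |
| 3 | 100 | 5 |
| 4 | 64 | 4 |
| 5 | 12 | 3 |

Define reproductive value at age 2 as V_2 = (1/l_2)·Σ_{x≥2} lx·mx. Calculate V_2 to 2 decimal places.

lx = nx/n0 = nx/120: 1, 0.99167…, 0.94167…, 0.83333…, 0.53333…, 0.1
lx·mx for x ≥ 2: 5.65…, 4.166667…, 2.133333…, 0.3 → sum = 12.25…
V_2 = 12.25… / l_2 = 12.25… / 0.941667… = 13.00885… → 13.01

13.01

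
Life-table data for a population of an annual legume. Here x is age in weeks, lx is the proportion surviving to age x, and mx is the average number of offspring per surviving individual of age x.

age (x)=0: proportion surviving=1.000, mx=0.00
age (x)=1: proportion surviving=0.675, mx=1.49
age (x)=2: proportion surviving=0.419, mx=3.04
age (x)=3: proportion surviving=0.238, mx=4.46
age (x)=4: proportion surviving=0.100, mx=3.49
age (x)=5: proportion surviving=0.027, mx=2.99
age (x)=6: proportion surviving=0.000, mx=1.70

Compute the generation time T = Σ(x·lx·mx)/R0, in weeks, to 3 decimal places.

2.264

lx·mx: 0, 1.00575, 1.27376, 1.06148, 0.349, 0.08073, 0 → R0 = 3.77072
x·lx·mx: 0, 1.00575, 2.54752, 3.18444, 1.396, 0.40365, 0 → Σ = 8.53736
T = 8.53736 / 3.77072 = 2.264119… → 2.264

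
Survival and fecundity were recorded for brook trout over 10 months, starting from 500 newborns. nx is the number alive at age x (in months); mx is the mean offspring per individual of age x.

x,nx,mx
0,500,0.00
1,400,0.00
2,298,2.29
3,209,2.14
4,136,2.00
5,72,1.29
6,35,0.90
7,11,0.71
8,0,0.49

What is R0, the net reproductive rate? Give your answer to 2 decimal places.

lx = nx/n0 = nx/500: 1, 0.8, 0.596, 0.418, 0.272, 0.144, 0.07, 0.022, 0
lx·mx by age: 0, 0, 1.36484, 0.89452, 0.544, 0.18576, 0.063, 0.01562, 0
R0 = Σ lx·mx = 3.06774 → 3.07

3.07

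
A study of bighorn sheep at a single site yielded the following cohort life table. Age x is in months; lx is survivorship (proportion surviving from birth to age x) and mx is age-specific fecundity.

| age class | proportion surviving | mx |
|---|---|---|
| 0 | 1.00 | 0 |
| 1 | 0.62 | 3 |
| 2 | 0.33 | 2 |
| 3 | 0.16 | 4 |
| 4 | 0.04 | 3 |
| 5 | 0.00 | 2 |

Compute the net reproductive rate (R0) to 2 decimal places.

lx·mx by age: 0, 1.86, 0.66, 0.64, 0.12, 0
R0 = Σ lx·mx = 3.28 → 3.28

3.28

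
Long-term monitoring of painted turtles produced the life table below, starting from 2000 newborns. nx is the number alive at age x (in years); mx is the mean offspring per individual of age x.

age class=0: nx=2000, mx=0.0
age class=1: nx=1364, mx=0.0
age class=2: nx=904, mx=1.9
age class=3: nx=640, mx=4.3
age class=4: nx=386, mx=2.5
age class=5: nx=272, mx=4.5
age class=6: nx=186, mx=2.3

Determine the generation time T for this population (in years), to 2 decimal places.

3.42

lx = nx/n0 = nx/2000: 1, 0.682, 0.452, 0.32, 0.193, 0.136, 0.093
lx·mx: 0, 0, 0.8588, 1.376, 0.4825, 0.612, 0.2139 → R0 = 3.5432
x·lx·mx: 0, 0, 1.7176, 4.128, 1.93, 3.06, 1.2834 → Σ = 12.119
T = 12.119 / 3.5432 = 3.420354… → 3.42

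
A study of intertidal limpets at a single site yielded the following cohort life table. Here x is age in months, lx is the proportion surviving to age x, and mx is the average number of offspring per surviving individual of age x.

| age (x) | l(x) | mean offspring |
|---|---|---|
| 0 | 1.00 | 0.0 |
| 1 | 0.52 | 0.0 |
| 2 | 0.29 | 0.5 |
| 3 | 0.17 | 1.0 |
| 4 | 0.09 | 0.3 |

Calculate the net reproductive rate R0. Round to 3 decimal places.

lx·mx by age: 0, 0, 0.145, 0.17, 0.027
R0 = Σ lx·mx = 0.342 → 0.342

0.342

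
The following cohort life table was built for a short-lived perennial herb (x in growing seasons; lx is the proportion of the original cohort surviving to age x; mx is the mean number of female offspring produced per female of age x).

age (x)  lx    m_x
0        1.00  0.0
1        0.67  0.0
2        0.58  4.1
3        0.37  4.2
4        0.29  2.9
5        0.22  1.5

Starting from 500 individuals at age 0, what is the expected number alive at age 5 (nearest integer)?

Expected survivors = N0 · l_5 = 500 × 0.22 = 110 → 110

110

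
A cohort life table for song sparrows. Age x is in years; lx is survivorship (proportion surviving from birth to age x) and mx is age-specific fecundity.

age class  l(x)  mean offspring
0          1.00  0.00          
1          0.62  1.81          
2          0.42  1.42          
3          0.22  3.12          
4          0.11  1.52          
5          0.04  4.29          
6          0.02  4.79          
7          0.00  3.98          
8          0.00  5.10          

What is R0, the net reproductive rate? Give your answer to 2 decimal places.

lx·mx by age: 0, 1.1222, 0.5964, 0.6864, 0.1672, 0.1716, 0.0958, 0, 0
R0 = Σ lx·mx = 2.8396 → 2.84

2.84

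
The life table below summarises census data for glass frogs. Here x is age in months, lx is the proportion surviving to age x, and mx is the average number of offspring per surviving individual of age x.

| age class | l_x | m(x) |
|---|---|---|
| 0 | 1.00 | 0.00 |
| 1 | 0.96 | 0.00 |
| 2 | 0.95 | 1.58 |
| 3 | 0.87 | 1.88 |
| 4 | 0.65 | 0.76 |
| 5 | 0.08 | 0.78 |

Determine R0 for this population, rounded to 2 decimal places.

3.69

lx·mx by age: 0, 0, 1.501, 1.6356, 0.494, 0.0624
R0 = Σ lx·mx = 3.693 → 3.69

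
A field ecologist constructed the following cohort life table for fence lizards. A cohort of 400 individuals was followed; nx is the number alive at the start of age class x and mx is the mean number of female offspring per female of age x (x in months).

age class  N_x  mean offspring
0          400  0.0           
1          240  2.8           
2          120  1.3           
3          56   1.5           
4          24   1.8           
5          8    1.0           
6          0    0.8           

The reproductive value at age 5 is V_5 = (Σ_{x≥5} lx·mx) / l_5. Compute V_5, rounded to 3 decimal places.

1.000

lx = nx/n0 = nx/400: 1, 0.6, 0.3, 0.14, 0.06, 0.02, 0
lx·mx for x ≥ 5: 0.02, 0 → sum = 0.02
V_5 = 0.02 / l_5 = 0.02 / 0.02 = 1 → 1.000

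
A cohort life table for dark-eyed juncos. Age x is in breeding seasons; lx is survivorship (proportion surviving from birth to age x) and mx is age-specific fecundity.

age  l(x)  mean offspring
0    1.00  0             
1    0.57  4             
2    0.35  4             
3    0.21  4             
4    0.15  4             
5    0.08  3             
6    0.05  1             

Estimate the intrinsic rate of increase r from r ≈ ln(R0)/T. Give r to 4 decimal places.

R0 = Σ lx·mx = 0 + 2.28 + 1.4 + 0.84 + 0.6 + 0.24 + 0.05 = 5.41
Σ x·lx·mx = 11.5; T = 11.5/5.41 = 2.12569…
r ≈ ln(R0)/T = ln(5.41)/2.12569… = 0.794211… → 0.7942

0.7942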